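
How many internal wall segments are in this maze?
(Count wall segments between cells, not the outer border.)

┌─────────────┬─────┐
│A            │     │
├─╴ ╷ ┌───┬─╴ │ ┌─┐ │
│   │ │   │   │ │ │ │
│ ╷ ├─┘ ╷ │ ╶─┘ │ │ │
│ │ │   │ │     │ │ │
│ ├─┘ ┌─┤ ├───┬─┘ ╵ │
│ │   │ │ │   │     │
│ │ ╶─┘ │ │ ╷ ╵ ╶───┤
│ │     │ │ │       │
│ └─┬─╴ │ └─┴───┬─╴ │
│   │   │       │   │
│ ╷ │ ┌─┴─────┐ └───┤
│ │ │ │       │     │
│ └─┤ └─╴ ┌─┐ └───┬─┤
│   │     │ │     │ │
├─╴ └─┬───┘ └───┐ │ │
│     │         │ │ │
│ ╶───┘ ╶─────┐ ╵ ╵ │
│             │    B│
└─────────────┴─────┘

Counting internal wall segments:
Total internal walls: 81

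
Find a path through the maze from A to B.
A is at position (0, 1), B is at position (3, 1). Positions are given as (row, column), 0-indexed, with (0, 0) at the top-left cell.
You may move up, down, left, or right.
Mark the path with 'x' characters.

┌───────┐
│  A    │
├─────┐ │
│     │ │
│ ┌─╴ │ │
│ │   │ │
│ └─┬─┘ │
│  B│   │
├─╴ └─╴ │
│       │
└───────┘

Finding the shortest path from (0, 1) to (3, 1):
Path length: 9 steps
Directions: right → right → down → down → down → down → left → left → up

Solution:

┌───────┐
│  A x x│
├─────┐ │
│     │x│
│ ┌─╴ │ │
│ │   │x│
│ └─┬─┘ │
│  B│  x│
├─╴ └─╴ │
│  x x x│
└───────┘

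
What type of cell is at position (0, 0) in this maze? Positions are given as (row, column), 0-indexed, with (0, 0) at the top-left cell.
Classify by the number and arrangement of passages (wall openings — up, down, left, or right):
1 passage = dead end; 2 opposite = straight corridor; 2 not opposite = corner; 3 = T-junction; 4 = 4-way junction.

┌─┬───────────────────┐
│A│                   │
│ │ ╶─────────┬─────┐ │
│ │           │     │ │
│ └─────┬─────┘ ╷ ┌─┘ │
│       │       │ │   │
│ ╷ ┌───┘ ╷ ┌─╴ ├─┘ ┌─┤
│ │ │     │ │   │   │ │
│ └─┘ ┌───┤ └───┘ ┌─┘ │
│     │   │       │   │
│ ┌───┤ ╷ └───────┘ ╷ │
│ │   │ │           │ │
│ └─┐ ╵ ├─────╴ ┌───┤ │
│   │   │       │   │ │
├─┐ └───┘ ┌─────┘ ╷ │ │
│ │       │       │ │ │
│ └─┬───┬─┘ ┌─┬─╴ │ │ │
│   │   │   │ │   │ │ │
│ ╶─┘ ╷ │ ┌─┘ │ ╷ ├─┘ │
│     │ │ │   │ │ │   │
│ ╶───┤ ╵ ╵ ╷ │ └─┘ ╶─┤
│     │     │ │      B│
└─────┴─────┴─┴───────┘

Checking cell at (0, 0):
Number of passages: 1
Cell type: dead end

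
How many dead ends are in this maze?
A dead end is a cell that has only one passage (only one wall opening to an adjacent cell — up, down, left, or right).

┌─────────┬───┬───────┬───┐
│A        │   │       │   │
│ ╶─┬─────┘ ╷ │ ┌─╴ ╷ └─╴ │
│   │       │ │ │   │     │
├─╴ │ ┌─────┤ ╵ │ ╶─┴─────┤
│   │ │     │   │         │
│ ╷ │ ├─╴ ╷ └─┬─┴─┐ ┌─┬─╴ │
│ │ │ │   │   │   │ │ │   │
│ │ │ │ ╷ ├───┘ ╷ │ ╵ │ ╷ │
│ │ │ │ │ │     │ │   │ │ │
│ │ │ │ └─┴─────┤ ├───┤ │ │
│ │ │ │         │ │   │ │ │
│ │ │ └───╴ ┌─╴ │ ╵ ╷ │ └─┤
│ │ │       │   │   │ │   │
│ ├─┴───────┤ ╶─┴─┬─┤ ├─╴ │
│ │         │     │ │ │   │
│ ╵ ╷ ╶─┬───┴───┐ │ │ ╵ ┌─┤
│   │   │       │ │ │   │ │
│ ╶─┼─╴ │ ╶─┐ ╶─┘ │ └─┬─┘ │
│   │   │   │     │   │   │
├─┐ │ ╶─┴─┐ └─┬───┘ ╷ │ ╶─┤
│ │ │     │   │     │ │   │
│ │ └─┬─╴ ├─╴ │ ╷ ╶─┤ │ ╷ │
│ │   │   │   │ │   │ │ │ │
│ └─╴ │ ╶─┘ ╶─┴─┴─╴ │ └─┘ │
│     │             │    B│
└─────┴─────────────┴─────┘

Checking each cell for number of passages:

Dead ends found at positions:
  (0, 4)
  (0, 11)
  (2, 3)
  (3, 6)
  (3, 10)
  (4, 4)
  (4, 5)
  (5, 12)
  (6, 1)
  (7, 5)
  (7, 9)
  (8, 7)
  (8, 12)
  (10, 0)
  (11, 7)
  (11, 11)
Total dead ends: 16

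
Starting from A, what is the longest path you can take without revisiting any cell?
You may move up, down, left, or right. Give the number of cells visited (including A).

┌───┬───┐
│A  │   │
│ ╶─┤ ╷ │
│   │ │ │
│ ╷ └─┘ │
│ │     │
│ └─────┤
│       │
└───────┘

Finding longest simple path using DFS:
Start: (0, 0)
Longest path visits 10 cells
Path: A → down → right → down → right → right → up → up → left → down

Solution:

┌───┬───┐
│A  │↓ ↰│
│ ╶─┤ ╷ │
│↳ ↓│B│↑│
│ ╷ └─┘ │
│ │↳ → ↑│
│ └─────┤
│       │
└───────┘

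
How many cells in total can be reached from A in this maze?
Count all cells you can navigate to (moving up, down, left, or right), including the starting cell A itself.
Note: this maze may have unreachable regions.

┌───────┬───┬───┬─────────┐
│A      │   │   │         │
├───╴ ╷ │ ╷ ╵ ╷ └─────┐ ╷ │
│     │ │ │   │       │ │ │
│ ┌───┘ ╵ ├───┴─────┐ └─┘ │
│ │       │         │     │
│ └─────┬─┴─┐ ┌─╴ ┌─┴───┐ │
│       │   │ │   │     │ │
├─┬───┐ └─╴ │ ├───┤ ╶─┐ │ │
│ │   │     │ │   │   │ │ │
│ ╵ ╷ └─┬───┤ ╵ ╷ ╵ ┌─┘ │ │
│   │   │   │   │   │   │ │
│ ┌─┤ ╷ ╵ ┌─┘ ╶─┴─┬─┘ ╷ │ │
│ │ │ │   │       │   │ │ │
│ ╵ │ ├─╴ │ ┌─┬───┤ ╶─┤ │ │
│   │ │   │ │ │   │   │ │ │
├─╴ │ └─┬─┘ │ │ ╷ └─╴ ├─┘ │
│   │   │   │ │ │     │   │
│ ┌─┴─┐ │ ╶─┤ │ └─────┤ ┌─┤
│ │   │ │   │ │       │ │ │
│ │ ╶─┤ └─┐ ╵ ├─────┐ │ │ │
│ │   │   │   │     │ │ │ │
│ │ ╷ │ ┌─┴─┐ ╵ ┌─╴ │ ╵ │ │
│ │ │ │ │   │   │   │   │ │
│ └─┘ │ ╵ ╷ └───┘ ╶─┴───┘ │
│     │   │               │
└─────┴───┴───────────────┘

Using BFS/flood-fill to find all reachable cells from A:
Maze size: 13 × 13 = 169 total cells
All cells are reachable — the maze is fully connected.
Reachable cells: 169

Reachable region (· marks reachable cells):

┌───────┬───┬───┬─────────┐
│A · · ·│· ·│· ·│· · · · ·│
├───╴ ╷ │ ╷ ╵ ╷ └─────┐ ╷ │
│· · ·│·│·│· ·│· · · ·│·│·│
│ ┌───┘ ╵ ├───┴─────┐ └─┘ │
│·│· · · ·│· · · · ·│· · ·│
│ └─────┬─┴─┐ ┌─╴ ┌─┴───┐ │
│· · · ·│· ·│·│· ·│· · ·│·│
├─┬───┐ └─╴ │ ├───┤ ╶─┐ │ │
│·│· ·│· · ·│·│· ·│· ·│·│·│
│ ╵ ╷ └─┬───┤ ╵ ╷ ╵ ┌─┘ │ │
│· ·│· ·│· ·│· ·│· ·│· ·│·│
│ ┌─┤ ╷ ╵ ┌─┘ ╶─┴─┬─┘ ╷ │ │
│·│·│·│· ·│· · · ·│· ·│·│·│
│ ╵ │ ├─╴ │ ┌─┬───┤ ╶─┤ │ │
│· ·│·│· ·│·│·│· ·│· ·│·│·│
├─╴ │ └─┬─┘ │ │ ╷ └─╴ ├─┘ │
│· ·│· ·│· ·│·│·│· · ·│· ·│
│ ┌─┴─┐ │ ╶─┤ │ └─────┤ ┌─┤
│·│· ·│·│· ·│·│· · · ·│·│·│
│ │ ╶─┤ └─┐ ╵ ├─────┐ │ │ │
│·│· ·│· ·│· ·│· · ·│·│·│·│
│ │ ╷ │ ┌─┴─┐ ╵ ┌─╴ │ ╵ │ │
│·│·│·│·│· ·│· ·│· ·│· ·│·│
│ └─┘ │ ╵ ╷ └───┘ ╶─┴───┘ │
│· · ·│· ·│· · · · · · · ·│
└─────┴───┴───────────────┘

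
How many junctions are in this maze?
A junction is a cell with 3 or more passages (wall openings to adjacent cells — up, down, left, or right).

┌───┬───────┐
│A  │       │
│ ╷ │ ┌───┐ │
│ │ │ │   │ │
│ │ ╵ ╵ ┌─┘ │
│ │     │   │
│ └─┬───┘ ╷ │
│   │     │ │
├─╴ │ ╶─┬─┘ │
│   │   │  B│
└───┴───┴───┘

Checking each cell for number of passages:

Junctions found (3+ passages):
  (2, 2): 3 passages
  (2, 5): 3 passages
Total junctions: 2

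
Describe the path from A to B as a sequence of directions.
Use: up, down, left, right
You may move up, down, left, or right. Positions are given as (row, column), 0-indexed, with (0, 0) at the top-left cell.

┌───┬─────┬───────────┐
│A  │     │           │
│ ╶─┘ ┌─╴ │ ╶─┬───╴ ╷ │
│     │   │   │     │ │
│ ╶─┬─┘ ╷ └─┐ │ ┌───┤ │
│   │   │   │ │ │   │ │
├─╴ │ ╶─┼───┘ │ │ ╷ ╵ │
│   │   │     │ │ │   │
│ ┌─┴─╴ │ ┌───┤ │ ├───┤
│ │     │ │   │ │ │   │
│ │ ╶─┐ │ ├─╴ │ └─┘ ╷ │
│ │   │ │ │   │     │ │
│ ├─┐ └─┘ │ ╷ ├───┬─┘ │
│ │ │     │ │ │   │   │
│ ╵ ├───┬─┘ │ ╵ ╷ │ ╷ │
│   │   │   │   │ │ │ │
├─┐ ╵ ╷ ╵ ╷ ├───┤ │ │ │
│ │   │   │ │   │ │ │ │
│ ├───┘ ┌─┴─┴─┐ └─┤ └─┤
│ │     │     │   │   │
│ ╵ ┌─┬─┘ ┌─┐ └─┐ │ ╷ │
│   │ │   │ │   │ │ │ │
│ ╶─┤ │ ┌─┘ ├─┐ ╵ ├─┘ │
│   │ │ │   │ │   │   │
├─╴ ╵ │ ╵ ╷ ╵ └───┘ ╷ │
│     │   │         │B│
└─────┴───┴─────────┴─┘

Finding the path and converting it to directions:
Path through cells: (0,0) → (1,0) → (1,1) → (1,2) → (0,2) → (0,3) → (0,4) → (1,4) → (1,3) → (2,3) → (2,2) → (3,2) → (3,3) → (4,3) → (4,2) → (4,1) → (5,1) → (5,2) → (6,2) → (6,3) → (6,4) → (5,4) → (4,4) → (3,4) → (3,5) → (3,6) → (2,6) → (1,6) → (1,5) → (0,5) → (0,6) → (0,7) → (0,8) → (0,9) → (1,9) → (1,8) → (1,7) → (2,7) → (3,7) → (4,7) → (5,7) → (5,8) → (5,9) → (4,9) → (4,10) → (5,10) → (6,10) → (6,9) → (7,9) → (8,9) → (9,9) → (9,10) → (10,10) → (11,10) → (12,10)
Directions: down, right, right, up, right, right, down, left, down, left, down, right, down, left, left, down, right, down, right, right, up, up, up, right, right, up, up, left, up, right, right, right, right, down, left, left, down, down, down, down, right, right, up, right, down, down, left, down, down, down, right, down, down, down

Solution:

┌───┬─────┬───────────┐
│A  │↱ → ↓│↱ → → → ↓  │
│ ╶─┘ ┌─╴ │ ╶─┬───╴ ╷ │
│↳ → ↑│↓ ↲│↑ ↰│↓ ← ↲│ │
│ ╶─┬─┘ ╷ └─┐ │ ┌───┤ │
│   │↓ ↲│   │↑│↓│   │ │
├─╴ │ ╶─┼───┘ │ │ ╷ ╵ │
│   │↳ ↓│↱ → ↑│↓│ │   │
│ ┌─┴─╴ │ ┌───┤ │ ├───┤
│ │↓ ← ↲│↑│   │↓│ │↱ ↓│
│ │ ╶─┐ │ ├─╴ │ └─┘ ╷ │
│ │↳ ↓│ │↑│   │↳ → ↑│↓│
│ ├─┐ └─┘ │ ╷ ├───┬─┘ │
│ │ │↳ → ↑│ │ │   │↓ ↲│
│ ╵ ├───┬─┘ │ ╵ ╷ │ ╷ │
│   │   │   │   │ │↓│ │
├─┐ ╵ ╷ ╵ ╷ ├───┤ │ │ │
│ │   │   │ │   │ │↓│ │
│ ├───┘ ┌─┴─┴─┐ └─┤ └─┤
│ │     │     │   │↳ ↓│
│ ╵ ┌─┬─┘ ┌─┐ └─┐ │ ╷ │
│   │ │   │ │   │ │ │↓│
│ ╶─┤ │ ┌─┘ ├─┐ ╵ ├─┘ │
│   │ │ │   │ │   │  ↓│
├─╴ ╵ │ ╵ ╷ ╵ └───┘ ╷ │
│     │   │         │B│
└─────┴───┴─────────┴─┘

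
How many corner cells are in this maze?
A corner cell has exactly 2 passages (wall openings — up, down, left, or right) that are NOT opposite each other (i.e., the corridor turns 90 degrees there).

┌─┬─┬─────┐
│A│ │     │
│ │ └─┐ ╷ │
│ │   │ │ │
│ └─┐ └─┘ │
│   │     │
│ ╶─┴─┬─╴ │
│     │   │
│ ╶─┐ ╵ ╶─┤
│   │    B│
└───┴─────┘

Counting corner cells (2 non-opposite passages):
Total corners: 9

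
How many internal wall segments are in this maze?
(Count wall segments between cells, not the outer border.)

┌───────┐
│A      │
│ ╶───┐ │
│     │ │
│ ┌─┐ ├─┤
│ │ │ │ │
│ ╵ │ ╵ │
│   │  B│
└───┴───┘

Counting internal wall segments:
Total internal walls: 9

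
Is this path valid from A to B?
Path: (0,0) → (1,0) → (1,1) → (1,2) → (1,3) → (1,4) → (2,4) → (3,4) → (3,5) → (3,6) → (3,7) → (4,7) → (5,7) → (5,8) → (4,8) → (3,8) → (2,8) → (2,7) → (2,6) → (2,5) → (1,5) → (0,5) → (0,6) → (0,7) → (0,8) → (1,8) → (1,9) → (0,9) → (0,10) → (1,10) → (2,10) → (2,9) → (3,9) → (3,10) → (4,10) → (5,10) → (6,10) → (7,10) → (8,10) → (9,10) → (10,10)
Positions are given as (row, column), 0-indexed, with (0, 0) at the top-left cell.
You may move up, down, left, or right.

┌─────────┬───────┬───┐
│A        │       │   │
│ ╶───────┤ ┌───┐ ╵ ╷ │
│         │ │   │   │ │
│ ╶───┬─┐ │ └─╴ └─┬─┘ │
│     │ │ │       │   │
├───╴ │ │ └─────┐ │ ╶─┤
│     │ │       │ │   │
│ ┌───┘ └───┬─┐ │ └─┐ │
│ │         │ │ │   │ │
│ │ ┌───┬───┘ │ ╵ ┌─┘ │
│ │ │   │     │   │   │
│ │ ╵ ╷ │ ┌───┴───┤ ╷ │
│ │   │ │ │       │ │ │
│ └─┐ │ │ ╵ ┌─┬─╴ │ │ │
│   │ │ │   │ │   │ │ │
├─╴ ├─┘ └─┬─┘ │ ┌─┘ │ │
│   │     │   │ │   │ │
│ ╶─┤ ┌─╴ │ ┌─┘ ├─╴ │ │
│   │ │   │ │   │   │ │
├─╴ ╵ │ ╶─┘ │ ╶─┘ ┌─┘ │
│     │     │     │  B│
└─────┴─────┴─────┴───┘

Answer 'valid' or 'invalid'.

Checking path validity:
Result: All consecutive moves are passable.

valid

Correct solution:

┌─────────┬───────┬───┐
│A        │↱ → → ↓│↱ ↓│
│ ╶───────┤ ┌───┐ ╵ ╷ │
│↳ → → → ↓│↑│   │↳ ↑│↓│
│ ╶───┬─┐ │ └─╴ └─┬─┘ │
│     │ │↓│↑ ← ← ↰│↓ ↲│
├───╴ │ │ └─────┐ │ ╶─┤
│     │ │↳ → → ↓│↑│↳ ↓│
│ ┌───┘ └───┬─┐ │ └─┐ │
│ │         │ │↓│↑  │↓│
│ │ ┌───┬───┘ │ ╵ ┌─┘ │
│ │ │   │     │↳ ↑│  ↓│
│ │ ╵ ╷ │ ┌───┴───┤ ╷ │
│ │   │ │ │       │ │↓│
│ └─┐ │ │ ╵ ┌─┬─╴ │ │ │
│   │ │ │   │ │   │ │↓│
├─╴ ├─┘ └─┬─┘ │ ┌─┘ │ │
│   │     │   │ │   │↓│
│ ╶─┤ ┌─╴ │ ┌─┘ ├─╴ │ │
│   │ │   │ │   │   │↓│
├─╴ ╵ │ ╶─┘ │ ╶─┘ ┌─┘ │
│     │     │     │  B│
└─────┴─────┴─────┴───┘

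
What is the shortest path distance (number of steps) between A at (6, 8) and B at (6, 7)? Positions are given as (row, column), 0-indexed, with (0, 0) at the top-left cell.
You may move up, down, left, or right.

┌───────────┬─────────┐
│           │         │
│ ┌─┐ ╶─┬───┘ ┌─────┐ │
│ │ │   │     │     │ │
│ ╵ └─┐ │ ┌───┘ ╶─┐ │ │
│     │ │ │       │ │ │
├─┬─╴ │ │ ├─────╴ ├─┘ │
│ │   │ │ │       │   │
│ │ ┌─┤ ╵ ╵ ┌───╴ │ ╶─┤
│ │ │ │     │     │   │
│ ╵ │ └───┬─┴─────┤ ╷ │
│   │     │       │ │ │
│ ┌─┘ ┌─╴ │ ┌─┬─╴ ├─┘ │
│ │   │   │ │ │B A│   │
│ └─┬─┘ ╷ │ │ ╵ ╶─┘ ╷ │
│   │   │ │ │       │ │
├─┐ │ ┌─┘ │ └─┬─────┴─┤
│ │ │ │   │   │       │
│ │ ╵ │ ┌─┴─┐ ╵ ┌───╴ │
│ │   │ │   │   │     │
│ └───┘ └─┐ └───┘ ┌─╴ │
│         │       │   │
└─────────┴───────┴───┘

Finding path from (6, 8) to (6, 7):
Path: (6,8) → (6,7)
Distance: 1 steps

Solution:

┌───────────┬─────────┐
│           │         │
│ ┌─┐ ╶─┬───┘ ┌─────┐ │
│ │ │   │     │     │ │
│ ╵ └─┐ │ ┌───┘ ╶─┐ │ │
│     │ │ │       │ │ │
├─┬─╴ │ │ ├─────╴ ├─┘ │
│ │   │ │ │       │   │
│ │ ┌─┤ ╵ ╵ ┌───╴ │ ╶─┤
│ │ │ │     │     │   │
│ ╵ │ └───┬─┴─────┤ ╷ │
│   │     │       │ │ │
│ ┌─┘ ┌─╴ │ ┌─┬─╴ ├─┘ │
│ │   │   │ │ │B A│   │
│ └─┬─┘ ╷ │ │ ╵ ╶─┘ ╷ │
│   │   │ │ │       │ │
├─┐ │ ┌─┘ │ └─┬─────┴─┤
│ │ │ │   │   │       │
│ │ ╵ │ ┌─┴─┐ ╵ ┌───╴ │
│ │   │ │   │   │     │
│ └───┘ └─┐ └───┘ ┌─╴ │
│         │       │   │
└─────────┴───────┴───┘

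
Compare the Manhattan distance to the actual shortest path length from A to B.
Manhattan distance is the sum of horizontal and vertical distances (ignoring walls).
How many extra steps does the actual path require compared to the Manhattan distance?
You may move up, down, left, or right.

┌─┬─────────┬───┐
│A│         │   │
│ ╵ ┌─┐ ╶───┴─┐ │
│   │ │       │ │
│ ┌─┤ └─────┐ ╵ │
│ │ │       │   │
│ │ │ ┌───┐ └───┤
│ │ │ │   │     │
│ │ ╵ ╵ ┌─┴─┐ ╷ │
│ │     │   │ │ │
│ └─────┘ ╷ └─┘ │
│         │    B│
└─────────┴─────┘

Manhattan distance: |5 - 0| + |7 - 0| = 12
Actual path length: 14
Extra steps: 14 - 12 = 2

Solution:

┌─┬─────────┬───┐
│A│         │   │
│ ╵ ┌─┐ ╶───┴─┐ │
│↓  │ │       │ │
│ ┌─┤ └─────┐ ╵ │
│↓│ │       │   │
│ │ │ ┌───┐ └───┤
│↓│ │ │   │     │
│ │ ╵ ╵ ┌─┴─┐ ╷ │
│↓│     │↱ ↓│ │ │
│ └─────┘ ╷ └─┘ │
│↳ → → → ↑│↳ → B│
└─────────┴─────┘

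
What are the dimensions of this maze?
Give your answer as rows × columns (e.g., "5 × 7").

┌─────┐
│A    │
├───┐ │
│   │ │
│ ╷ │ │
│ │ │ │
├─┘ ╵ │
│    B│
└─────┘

Counting the maze dimensions:
Rows (vertical): 4
Columns (horizontal): 3
Dimensions: 4 × 3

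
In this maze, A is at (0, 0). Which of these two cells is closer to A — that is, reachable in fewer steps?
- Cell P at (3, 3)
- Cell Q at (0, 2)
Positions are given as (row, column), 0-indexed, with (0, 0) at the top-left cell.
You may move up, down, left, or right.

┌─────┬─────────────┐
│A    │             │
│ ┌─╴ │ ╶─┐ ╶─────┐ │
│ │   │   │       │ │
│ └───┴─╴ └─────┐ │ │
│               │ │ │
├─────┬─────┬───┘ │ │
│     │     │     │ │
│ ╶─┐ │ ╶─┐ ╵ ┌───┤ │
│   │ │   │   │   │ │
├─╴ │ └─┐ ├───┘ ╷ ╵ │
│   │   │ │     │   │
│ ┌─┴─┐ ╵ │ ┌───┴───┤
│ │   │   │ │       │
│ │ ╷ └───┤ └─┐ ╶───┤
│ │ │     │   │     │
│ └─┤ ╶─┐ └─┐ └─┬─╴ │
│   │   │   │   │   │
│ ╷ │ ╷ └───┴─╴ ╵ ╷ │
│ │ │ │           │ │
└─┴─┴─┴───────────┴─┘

Shortest path A → P at (3, 3): 24 steps
Shortest path A → Q at (0, 2): 2 steps

Q is closer (2 steps vs 24 steps).

Path to P:

┌─────┬─────────────┐
│A    │↱ → ↓        │
│ ┌─╴ │ ╶─┐ ╶─────┐ │
│↓│   │↑ ↰│↳ → → ↓│ │
│ └───┴─╴ └─────┐ │ │
│↳ → → → ↑      │↓│ │
├─────┬─────┬───┘ │ │
│     │P ← ↰│↓ ← ↲│ │
│ ╶─┐ │ ╶─┐ ╵ ┌───┤ │
│   │ │   │↑ ↲│   │ │
├─╴ │ └─┐ ├───┘ ╷ ╵ │
│   │   │ │     │   │
│ ┌─┴─┐ ╵ │ ┌───┴───┤
│ │   │   │ │       │
│ │ ╷ └───┤ └─┐ ╶───┤
│ │ │     │   │     │
│ └─┤ ╶─┐ └─┐ └─┬─╴ │
│   │   │   │   │   │
│ ╷ │ ╷ └───┴─╴ ╵ ╷ │
│ │ │ │           │ │
└─┴─┴─┴───────────┴─┘

Path to Q:

┌─────┬─────────────┐
│A → Q│             │
│ ┌─╴ │ ╶─┐ ╶─────┐ │
│ │   │   │       │ │
│ └───┴─╴ └─────┐ │ │
│               │ │ │
├─────┬─────┬───┘ │ │
│     │     │     │ │
│ ╶─┐ │ ╶─┐ ╵ ┌───┤ │
│   │ │   │   │   │ │
├─╴ │ └─┐ ├───┘ ╷ ╵ │
│   │   │ │     │   │
│ ┌─┴─┐ ╵ │ ┌───┴───┤
│ │   │   │ │       │
│ │ ╷ └───┤ └─┐ ╶───┤
│ │ │     │   │     │
│ └─┤ ╶─┐ └─┐ └─┬─╴ │
│   │   │   │   │   │
│ ╷ │ ╷ └───┴─╴ ╵ ╷ │
│ │ │ │           │ │
└─┴─┴─┴───────────┴─┘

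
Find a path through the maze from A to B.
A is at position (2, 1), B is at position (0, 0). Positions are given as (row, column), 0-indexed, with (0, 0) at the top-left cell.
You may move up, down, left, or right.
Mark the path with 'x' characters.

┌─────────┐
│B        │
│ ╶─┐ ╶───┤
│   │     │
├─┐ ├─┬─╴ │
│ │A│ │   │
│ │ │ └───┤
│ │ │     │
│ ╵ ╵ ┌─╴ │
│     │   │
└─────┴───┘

Finding the shortest path from (2, 1) to (0, 0):
Path length: 3 steps
Directions: up → left → up

Solution:

┌─────────┐
│B        │
│ ╶─┐ ╶───┤
│x x│     │
├─┐ ├─┬─╴ │
│ │A│ │   │
│ │ │ └───┤
│ │ │     │
│ ╵ ╵ ┌─╴ │
│     │   │
└─────┴───┘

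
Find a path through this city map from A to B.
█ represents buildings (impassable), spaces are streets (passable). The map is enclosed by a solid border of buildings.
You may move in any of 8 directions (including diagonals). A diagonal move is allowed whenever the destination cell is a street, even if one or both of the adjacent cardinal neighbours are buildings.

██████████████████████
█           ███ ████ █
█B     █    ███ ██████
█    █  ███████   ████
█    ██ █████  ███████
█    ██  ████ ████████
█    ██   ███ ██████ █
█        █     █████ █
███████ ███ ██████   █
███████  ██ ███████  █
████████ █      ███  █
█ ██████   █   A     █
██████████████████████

Finding the shortest path from A to B:
Movement: 8-directional
Path length: 15 steps
Directions: left → left → up-left → up-left → up → up-left → up-left → up-left → up-left → up-left → up-left → left → left → left → left

Solution:

██████████████████████
█           ███ ████ █
█B←←←← █    ███ ██████
█    █↖ ███████   ████
█    ██↖█████  ███████
█    ██ ↖████ ████████
█    ██  ↖███ ██████ █
█        █↖    █████ █
███████ ███↖██████   █
███████  ██↑███████  █
████████ █  ↖   ███  █
█ ██████   █ ↖←A     █
██████████████████████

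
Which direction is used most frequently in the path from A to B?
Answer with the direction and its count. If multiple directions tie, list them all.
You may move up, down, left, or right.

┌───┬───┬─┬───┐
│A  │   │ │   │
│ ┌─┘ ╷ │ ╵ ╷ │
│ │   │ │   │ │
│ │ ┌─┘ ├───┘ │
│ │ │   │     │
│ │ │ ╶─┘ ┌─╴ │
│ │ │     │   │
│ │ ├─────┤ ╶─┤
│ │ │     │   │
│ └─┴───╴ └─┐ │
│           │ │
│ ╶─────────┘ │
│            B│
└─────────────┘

Directions: down, down, down, down, down, down, right, right, right, right, right, right
Counts: {'down': 6, 'right': 6}
Most common: down and right (tied at 6 times each)

Solution:

┌───┬───┬─┬───┐
│A  │   │ │   │
│ ┌─┘ ╷ │ ╵ ╷ │
│↓│   │ │   │ │
│ │ ┌─┘ ├───┘ │
│↓│ │   │     │
│ │ │ ╶─┘ ┌─╴ │
│↓│ │     │   │
│ │ ├─────┤ ╶─┤
│↓│ │     │   │
│ └─┴───╴ └─┐ │
│↓          │ │
│ ╶─────────┘ │
│↳ → → → → → B│
└─────────────┘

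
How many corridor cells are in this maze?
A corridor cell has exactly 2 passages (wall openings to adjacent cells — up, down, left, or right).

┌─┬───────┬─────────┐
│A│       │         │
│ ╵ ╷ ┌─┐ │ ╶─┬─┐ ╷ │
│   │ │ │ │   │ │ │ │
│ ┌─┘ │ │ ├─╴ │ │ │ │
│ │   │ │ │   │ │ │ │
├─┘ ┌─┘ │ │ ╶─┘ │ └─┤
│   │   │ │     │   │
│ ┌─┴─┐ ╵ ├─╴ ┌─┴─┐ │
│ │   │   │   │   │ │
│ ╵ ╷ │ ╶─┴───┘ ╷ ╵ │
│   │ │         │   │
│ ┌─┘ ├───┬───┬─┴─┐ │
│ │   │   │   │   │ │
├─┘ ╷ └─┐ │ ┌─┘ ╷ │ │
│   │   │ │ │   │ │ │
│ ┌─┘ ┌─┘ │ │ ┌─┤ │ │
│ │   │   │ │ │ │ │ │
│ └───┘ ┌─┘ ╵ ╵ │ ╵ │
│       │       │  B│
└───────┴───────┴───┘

Counting cells with exactly 2 passages:
Total corridor cells: 74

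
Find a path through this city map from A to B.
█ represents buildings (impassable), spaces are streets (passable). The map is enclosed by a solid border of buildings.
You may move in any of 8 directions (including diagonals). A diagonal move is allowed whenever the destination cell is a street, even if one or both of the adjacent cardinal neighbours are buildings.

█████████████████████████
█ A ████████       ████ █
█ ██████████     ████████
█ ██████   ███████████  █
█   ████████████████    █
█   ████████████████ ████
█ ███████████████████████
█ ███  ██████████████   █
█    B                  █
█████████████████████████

Finding the shortest path from A to B:
Movement: 8-directional
Path length: 10 steps
Directions: down-left → down → down → down → down → down → down-right → right → right → right

Solution:

█████████████████████████
█ A ████████       ████ █
█↓██████████     ████████
█↓██████   ███████████  █
█↓  ████████████████    █
█↓  ████████████████ ████
█↓███████████████████████
█↘███  ██████████████   █
█ →→→B                  █
█████████████████████████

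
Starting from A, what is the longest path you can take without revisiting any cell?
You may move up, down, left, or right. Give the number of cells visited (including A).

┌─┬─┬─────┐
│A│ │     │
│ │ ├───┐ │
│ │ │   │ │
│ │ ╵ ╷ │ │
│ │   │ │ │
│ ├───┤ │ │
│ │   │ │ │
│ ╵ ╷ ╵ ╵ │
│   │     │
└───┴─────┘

Finding longest simple path using DFS:
Start: (0, 0)
Longest path visits 18 cells
Path: A → down → down → down → down → right → up → right → down → right → up → up → up → left → down → left → up → up

Solution:

┌─┬─┬─────┐
│A│B│     │
│ │ ├───┐ │
│↓│↑│↓ ↰│ │
│ │ ╵ ╷ │ │
│↓│↑ ↲│↑│ │
│ ├───┤ │ │
│↓│↱ ↓│↑│ │
│ ╵ ╷ ╵ ╵ │
│↳ ↑│↳ ↑  │
└───┴─────┘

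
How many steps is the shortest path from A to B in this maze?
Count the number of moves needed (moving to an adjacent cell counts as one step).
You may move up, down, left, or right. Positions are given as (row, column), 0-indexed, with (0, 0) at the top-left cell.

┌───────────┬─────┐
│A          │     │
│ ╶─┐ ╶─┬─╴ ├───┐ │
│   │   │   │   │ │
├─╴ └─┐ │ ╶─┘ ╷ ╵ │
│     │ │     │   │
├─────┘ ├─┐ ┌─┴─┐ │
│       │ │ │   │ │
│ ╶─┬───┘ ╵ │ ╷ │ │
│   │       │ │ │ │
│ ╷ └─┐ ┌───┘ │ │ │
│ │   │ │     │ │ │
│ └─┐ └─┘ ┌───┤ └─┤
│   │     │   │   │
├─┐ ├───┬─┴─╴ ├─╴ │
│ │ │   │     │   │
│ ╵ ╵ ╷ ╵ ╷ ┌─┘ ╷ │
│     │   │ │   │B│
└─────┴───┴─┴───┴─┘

Using BFS to find shortest path:
Start: (0, 0), End: (8, 8)
Path found:
(0,0) → (0,1) → (0,2) → (1,2) → (1,3) → (2,3) → (3,3) → (3,2) → (3,1) → (3,0) → (4,0) → (4,1) → (5,1) → (5,2) → (6,2) → (6,3) → (6,4) → (5,4) → (5,5) → (5,6) → (4,6) → (3,6) → (3,7) → (4,7) → (5,7) → (6,7) → (6,8) → (7,8) → (8,8)
Number of steps: 28

Solution:

┌───────────┬─────┐
│A → ↓      │     │
│ ╶─┐ ╶─┬─╴ ├───┐ │
│   │↳ ↓│   │   │ │
├─╴ └─┐ │ ╶─┘ ╷ ╵ │
│     │↓│     │   │
├─────┘ ├─┐ ┌─┴─┐ │
│↓ ← ← ↲│ │ │↱ ↓│ │
│ ╶─┬───┘ ╵ │ ╷ │ │
│↳ ↓│       │↑│↓│ │
│ ╷ └─┐ ┌───┘ │ │ │
│ │↳ ↓│ │↱ → ↑│↓│ │
│ └─┐ └─┘ ┌───┤ └─┤
│   │↳ → ↑│   │↳ ↓│
├─┐ ├───┬─┴─╴ ├─╴ │
│ │ │   │     │  ↓│
│ ╵ ╵ ╷ ╵ ╷ ┌─┘ ╷ │
│     │   │ │   │B│
└─────┴───┴─┴───┴─┘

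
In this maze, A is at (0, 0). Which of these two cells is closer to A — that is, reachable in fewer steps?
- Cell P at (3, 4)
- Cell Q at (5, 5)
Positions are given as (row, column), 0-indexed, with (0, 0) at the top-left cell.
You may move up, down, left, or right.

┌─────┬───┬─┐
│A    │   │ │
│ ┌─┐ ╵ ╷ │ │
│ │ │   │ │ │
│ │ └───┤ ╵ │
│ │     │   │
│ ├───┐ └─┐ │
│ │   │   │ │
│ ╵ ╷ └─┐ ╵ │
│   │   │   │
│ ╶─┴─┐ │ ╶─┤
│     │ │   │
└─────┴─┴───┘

Shortest path A → P at (3, 4): 13 steps
Shortest path A → Q at (5, 5): 14 steps

P is closer (13 steps vs 14 steps).

Path to P:

┌─────┬───┬─┐
│A → ↓│↱ ↓│ │
│ ┌─┐ ╵ ╷ │ │
│ │ │↳ ↑│↓│ │
│ │ └───┤ ╵ │
│ │     │↳ ↓│
│ ├───┐ └─┐ │
│ │   │  P│↓│
│ ╵ ╷ └─┐ ╵ │
│   │   │↑ ↲│
│ ╶─┴─┐ │ ╶─┤
│     │ │   │
└─────┴─┴───┘

Path to Q:

┌─────┬───┬─┐
│A → ↓│↱ ↓│ │
│ ┌─┐ ╵ ╷ │ │
│ │ │↳ ↑│↓│ │
│ │ └───┤ ╵ │
│ │     │↳ ↓│
│ ├───┐ └─┐ │
│ │   │   │↓│
│ ╵ ╷ └─┐ ╵ │
│   │   │↓ ↲│
│ ╶─┴─┐ │ ╶─┤
│     │ │↳ Q│
└─────┴─┴───┘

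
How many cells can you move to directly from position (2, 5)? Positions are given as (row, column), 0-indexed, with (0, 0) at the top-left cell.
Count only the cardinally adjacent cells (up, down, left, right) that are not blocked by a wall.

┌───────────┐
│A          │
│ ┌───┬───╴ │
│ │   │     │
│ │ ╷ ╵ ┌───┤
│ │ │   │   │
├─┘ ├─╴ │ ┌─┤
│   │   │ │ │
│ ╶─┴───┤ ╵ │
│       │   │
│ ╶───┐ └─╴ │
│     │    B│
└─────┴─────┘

Checking passable neighbors of (2, 5):
Neighbors: (2, 4)
Count: 1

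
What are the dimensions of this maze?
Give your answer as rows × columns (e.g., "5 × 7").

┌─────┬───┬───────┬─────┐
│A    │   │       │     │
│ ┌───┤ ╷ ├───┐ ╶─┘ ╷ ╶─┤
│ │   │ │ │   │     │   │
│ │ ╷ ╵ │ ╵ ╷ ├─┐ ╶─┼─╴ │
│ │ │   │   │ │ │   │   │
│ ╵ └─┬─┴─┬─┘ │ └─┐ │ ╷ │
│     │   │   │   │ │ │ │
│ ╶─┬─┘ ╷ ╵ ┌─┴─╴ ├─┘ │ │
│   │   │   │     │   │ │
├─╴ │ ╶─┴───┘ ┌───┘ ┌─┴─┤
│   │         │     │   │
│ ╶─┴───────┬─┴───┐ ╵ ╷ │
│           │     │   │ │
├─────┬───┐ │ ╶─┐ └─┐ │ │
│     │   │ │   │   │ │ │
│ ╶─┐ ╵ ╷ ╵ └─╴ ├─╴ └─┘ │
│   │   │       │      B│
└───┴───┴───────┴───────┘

Counting the maze dimensions:
Rows (vertical): 9
Columns (horizontal): 12
Dimensions: 9 × 12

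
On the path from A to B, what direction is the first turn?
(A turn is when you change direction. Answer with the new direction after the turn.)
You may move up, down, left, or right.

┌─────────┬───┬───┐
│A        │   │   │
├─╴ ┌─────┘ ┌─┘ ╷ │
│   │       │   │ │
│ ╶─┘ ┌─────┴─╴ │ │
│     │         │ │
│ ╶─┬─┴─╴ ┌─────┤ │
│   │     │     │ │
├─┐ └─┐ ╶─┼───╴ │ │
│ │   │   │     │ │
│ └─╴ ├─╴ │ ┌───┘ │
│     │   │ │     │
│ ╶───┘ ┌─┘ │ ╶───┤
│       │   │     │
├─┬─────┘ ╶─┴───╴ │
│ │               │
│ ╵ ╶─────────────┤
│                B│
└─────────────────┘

Directions: right, down, left, down, down, right, down, right, down, left, left, down, right, right, right, up, right, up, left, up, right, up, right, right, right, up, up, right, down, down, down, down, down, left, left, down, right, right, down, left, left, left, left, left, left, left, down, right, right, right, right, right, right, right
First turn direction: down

Solution:

┌─────────┬───┬───┐
│A ↓      │   │↱ ↓│
├─╴ ┌─────┘ ┌─┘ ╷ │
│↓ ↲│       │  ↑│↓│
│ ╶─┘ ┌─────┴─╴ │ │
│↓    │  ↱ → → ↑│↓│
│ ╶─┬─┴─╴ ┌─────┤ │
│↳ ↓│  ↱ ↑│     │↓│
├─┐ └─┐ ╶─┼───╴ │ │
│ │↳ ↓│↑ ↰│     │↓│
│ └─╴ ├─╴ │ ┌───┘ │
│↓ ← ↲│↱ ↑│ │↓ ← ↲│
│ ╶───┘ ┌─┘ │ ╶───┤
│↳ → → ↑│   │↳ → ↓│
├─┬─────┘ ╶─┴───╴ │
│ │↓ ← ← ← ← ← ← ↲│
│ ╵ ╶─────────────┤
│  ↳ → → → → → → B│
└─────────────────┘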